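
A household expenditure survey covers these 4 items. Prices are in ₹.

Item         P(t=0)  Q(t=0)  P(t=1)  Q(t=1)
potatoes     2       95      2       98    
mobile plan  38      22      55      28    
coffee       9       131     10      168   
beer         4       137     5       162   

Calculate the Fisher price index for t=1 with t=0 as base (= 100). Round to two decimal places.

123.44

Laspeyres component (base-period weights):
ΣP(t=1)Q(t=0) = 2×95 + 55×22 + 10×131 + 5×137 = 190 + 1210 + 1310 + 685 = 3395
ΣP(t=0)Q(t=0) = 2×95 + 38×22 + 9×131 + 4×137 = 190 + 836 + 1179 + 548 = 2753
L = 3395 / 2753 × 100 = 123.3200
Paasche component (current-period weights):
ΣP(t=1)Q(t=1) = 2×98 + 55×28 + 10×168 + 5×162 = 196 + 1540 + 1680 + 810 = 4226
ΣP(t=0)Q(t=1) = 2×98 + 38×28 + 9×168 + 4×162 = 196 + 1064 + 1512 + 648 = 3420
P = 4226 / 3420 × 100 = 123.5673
Fisher = √(L × P) = √(123.3200 × 123.5673) = 123.4436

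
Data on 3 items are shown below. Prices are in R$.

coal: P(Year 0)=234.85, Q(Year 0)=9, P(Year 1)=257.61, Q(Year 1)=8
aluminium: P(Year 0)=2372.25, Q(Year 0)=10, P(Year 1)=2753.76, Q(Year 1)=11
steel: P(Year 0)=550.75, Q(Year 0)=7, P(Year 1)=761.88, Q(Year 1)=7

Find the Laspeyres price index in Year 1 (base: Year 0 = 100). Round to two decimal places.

118.52

Laspeyres price index uses base-period quantities as weights.
ΣP(Year 1)·Q(Year 0) = 257.61×9 + 2753.76×10 + 761.88×7 = 2318.49 + 27537.6 + 5333.16 = 35189.25
ΣP(Year 0)·Q(Year 0) = 234.85×9 + 2372.25×10 + 550.75×7 = 2113.65 + 23722.5 + 3855.25 = 29691.4
Index = 35189.25 / 29691.4 × 100 = 118.5166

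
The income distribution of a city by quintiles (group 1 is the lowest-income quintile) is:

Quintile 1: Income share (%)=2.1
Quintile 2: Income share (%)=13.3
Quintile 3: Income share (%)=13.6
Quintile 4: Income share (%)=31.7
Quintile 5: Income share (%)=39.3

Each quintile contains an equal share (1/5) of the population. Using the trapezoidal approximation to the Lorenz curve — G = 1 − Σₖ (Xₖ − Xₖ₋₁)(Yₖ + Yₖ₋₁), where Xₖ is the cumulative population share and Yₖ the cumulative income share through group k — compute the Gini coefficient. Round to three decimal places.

0.371

Cumulative income shares Yₖ: 0.0210, 0.1540, 0.2900, 0.6070, 1.0000
Σ (Xₖ−Xₖ₋₁)(Yₖ+Yₖ₋₁) = (1/5)(0.0210+0.0000) + (1/5)(0.1540+0.0210) + (1/5)(0.2900+0.1540) + (1/5)(0.6070+0.2900) + (1/5)(1.0000+0.6070)
  = 0.0042 + 0.0350 + 0.0888 + 0.1794 + 0.3214 = 0.6288
G = 1 − 0.6288 = 0.3712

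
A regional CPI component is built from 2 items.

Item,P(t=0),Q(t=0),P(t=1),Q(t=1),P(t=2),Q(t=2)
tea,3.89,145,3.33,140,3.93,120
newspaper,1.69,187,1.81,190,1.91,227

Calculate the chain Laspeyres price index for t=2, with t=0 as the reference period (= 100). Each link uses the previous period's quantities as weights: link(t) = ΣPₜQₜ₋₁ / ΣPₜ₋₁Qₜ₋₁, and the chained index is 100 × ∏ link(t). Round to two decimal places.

Link t=0→t=1:
ΣP(t=1)Q(t=0) = 3.33×145 + 1.81×187 = 482.85 + 338.47 = 821.32
ΣP(t=0)Q(t=0) = 3.89×145 + 1.69×187 = 564.05 + 316.03 = 880.08
link = 821.32/880.08 = 0.933233
Link t=1→t=2:
ΣP(t=2)Q(t=1) = 3.93×140 + 1.91×190 = 550.2 + 362.9 = 913.1
ΣP(t=1)Q(t=1) = 3.33×140 + 1.81×190 = 466.2 + 343.9 = 810.1
link = 913.1/810.1 = 1.127145
Chained index = 100 × 0.933233 × 1.127145 = 105.1889

105.19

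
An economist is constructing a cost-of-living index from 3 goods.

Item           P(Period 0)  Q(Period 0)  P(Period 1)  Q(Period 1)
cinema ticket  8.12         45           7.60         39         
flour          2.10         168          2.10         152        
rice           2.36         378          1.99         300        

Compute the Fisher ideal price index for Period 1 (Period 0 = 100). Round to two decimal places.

Laspeyres component (base-period weights):
ΣP(Period 1)Q(Period 0) = 7.60×45 + 2.10×168 + 1.99×378 = 342 + 352.8 + 752.22 = 1447.02
ΣP(Period 0)Q(Period 0) = 8.12×45 + 2.10×168 + 2.36×378 = 365.4 + 352.8 + 892.08 = 1610.28
L = 1447.02 / 1610.28 × 100 = 89.8614
Paasche component (current-period weights):
ΣP(Period 1)Q(Period 1) = 7.60×39 + 2.10×152 + 1.99×300 = 296.4 + 319.2 + 597 = 1212.6
ΣP(Period 0)Q(Period 1) = 8.12×39 + 2.10×152 + 2.36×300 = 316.68 + 319.2 + 708 = 1343.88
P = 1212.6 / 1343.88 × 100 = 90.2313
Fisher = √(L × P) = √(89.8614 × 90.2313) = 90.0461

90.05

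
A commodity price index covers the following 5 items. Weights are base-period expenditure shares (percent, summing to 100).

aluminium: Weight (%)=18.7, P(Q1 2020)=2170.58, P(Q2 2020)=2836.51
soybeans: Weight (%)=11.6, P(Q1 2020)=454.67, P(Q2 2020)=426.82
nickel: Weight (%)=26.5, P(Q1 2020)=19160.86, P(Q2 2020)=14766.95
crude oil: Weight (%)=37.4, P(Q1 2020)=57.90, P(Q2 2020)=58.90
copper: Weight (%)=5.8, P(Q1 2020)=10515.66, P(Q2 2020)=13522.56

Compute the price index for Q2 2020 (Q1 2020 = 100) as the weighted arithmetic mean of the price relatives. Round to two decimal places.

aluminium: 18.7 × (2836.51/2170.58) = 18.7 × 1.306798 = 24.4371
soybeans: 11.6 × (426.82/454.67) = 11.6 × 0.938747 = 10.8895
nickel: 26.5 × (14766.95/19160.86) = 26.5 × 0.770683 = 20.4231
crude oil: 37.4 × (58.90/57.90) = 37.4 × 1.017271 = 38.0459
copper: 5.8 × (13522.56/10515.66) = 5.8 × 1.285945 = 7.4585
Index = Σ wᵢ·(p₁ᵢ/p₀ᵢ) = 24.4371 + 10.8895 + 20.4231 + 38.0459 + 7.4585 = 101.2541

101.25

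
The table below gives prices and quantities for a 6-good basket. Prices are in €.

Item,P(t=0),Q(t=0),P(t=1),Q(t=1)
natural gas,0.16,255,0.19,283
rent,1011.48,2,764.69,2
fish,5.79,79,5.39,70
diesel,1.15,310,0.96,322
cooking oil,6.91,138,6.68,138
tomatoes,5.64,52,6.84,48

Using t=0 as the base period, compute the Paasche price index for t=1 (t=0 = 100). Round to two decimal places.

Paasche price index uses current-period quantities as weights.
ΣP(t=1)·Q(t=1) = 0.19×283 + 764.69×2 + 5.39×70 + 0.96×322 + 6.68×138 + 6.84×48 = 53.77 + 1529.38 + 377.3 + 309.12 + 921.84 + 328.32 = 3519.73
ΣP(t=0)·Q(t=1) = 0.16×283 + 1011.48×2 + 5.79×70 + 1.15×322 + 6.91×138 + 5.64×48 = 45.28 + 2022.96 + 405.3 + 370.3 + 953.58 + 270.72 = 4068.14
Index = 3519.73 / 4068.14 × 100 = 86.5194

86.52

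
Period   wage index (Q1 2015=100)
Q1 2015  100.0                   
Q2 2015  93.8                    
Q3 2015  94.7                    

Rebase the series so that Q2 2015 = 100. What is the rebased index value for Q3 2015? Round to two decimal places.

100.96

Rebased(Q3 2015) = 94.7 / 93.8 × 100 = 100.9595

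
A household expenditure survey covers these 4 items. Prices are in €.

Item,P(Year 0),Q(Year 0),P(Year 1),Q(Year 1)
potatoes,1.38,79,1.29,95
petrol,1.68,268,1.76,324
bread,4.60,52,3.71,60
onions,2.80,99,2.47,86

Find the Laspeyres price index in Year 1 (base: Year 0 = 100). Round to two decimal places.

Laspeyres price index uses base-period quantities as weights.
ΣP(Year 1)·Q(Year 0) = 1.29×79 + 1.76×268 + 3.71×52 + 2.47×99 = 101.91 + 471.68 + 192.92 + 244.53 = 1011.04
ΣP(Year 0)·Q(Year 0) = 1.38×79 + 1.68×268 + 4.60×52 + 2.80×99 = 109.02 + 450.24 + 239.2 + 277.2 = 1075.66
Index = 1011.04 / 1075.66 × 100 = 93.9925

93.99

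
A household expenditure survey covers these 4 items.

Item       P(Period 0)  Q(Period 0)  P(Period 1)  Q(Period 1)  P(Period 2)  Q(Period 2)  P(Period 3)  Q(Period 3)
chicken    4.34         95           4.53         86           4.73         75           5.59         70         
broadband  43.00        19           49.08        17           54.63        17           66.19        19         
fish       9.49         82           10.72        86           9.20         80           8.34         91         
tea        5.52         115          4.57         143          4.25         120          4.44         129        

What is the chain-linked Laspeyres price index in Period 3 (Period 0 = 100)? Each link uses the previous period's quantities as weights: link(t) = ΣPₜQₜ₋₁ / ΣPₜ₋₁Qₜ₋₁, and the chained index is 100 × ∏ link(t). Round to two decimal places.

Link Period 0→Period 1:
ΣP(Period 1)Q(Period 0) = 4.53×95 + 49.08×19 + 10.72×82 + 4.57×115 = 430.35 + 932.52 + 879.04 + 525.55 = 2767.46
ΣP(Period 0)Q(Period 0) = 4.34×95 + 43.00×19 + 9.49×82 + 5.52×115 = 412.3 + 817 + 778.18 + 634.8 = 2642.28
link = 2767.46/2642.28 = 1.047376
Link Period 1→Period 2:
ΣP(Period 2)Q(Period 1) = 4.73×86 + 54.63×17 + 9.20×86 + 4.25×143 = 406.78 + 928.71 + 791.2 + 607.75 = 2734.44
ΣP(Period 1)Q(Period 1) = 4.53×86 + 49.08×17 + 10.72×86 + 4.57×143 = 389.58 + 834.36 + 921.92 + 653.51 = 2799.37
link = 2734.44/2799.37 = 0.976805
Link Period 2→Period 3:
ΣP(Period 3)Q(Period 2) = 5.59×75 + 66.19×17 + 8.34×80 + 4.44×120 = 419.25 + 1125.23 + 667.2 + 532.8 = 2744.48
ΣP(Period 2)Q(Period 2) = 4.73×75 + 54.63×17 + 9.20×80 + 4.25×120 = 354.75 + 928.71 + 736 + 510 = 2529.46
link = 2744.48/2529.46 = 1.085006
Chained index = 100 × 1.047376 × 0.976805 × 1.085006 = 111.0051

111.01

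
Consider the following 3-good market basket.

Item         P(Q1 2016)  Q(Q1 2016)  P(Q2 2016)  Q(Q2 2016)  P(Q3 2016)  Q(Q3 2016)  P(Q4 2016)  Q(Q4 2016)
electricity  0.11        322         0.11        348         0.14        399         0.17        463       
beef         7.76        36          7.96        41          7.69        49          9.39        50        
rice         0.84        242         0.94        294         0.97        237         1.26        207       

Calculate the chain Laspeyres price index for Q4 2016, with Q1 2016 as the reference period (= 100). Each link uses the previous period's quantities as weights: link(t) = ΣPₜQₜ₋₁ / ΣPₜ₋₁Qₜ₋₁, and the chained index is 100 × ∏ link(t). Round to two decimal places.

134.00

Link Q1 2016→Q2 2016:
ΣP(Q2 2016)Q(Q1 2016) = 0.11×322 + 7.96×36 + 0.94×242 = 35.42 + 286.56 + 227.48 = 549.46
ΣP(Q1 2016)Q(Q1 2016) = 0.11×322 + 7.76×36 + 0.84×242 = 35.42 + 279.36 + 203.28 = 518.06
link = 549.46/518.06 = 1.060611
Link Q2 2016→Q3 2016:
ΣP(Q3 2016)Q(Q2 2016) = 0.14×348 + 7.69×41 + 0.97×294 = 48.72 + 315.29 + 285.18 = 649.19
ΣP(Q2 2016)Q(Q2 2016) = 0.11×348 + 7.96×41 + 0.94×294 = 38.28 + 326.36 + 276.36 = 641
link = 649.19/641 = 1.012777
Link Q3 2016→Q4 2016:
ΣP(Q4 2016)Q(Q3 2016) = 0.17×399 + 9.39×49 + 1.26×237 = 67.83 + 460.11 + 298.62 = 826.56
ΣP(Q3 2016)Q(Q3 2016) = 0.14×399 + 7.69×49 + 0.97×237 = 55.86 + 376.81 + 229.89 = 662.56
link = 826.56/662.56 = 1.247525
Chained index = 100 × 1.060611 × 1.012777 × 1.247525 = 134.0044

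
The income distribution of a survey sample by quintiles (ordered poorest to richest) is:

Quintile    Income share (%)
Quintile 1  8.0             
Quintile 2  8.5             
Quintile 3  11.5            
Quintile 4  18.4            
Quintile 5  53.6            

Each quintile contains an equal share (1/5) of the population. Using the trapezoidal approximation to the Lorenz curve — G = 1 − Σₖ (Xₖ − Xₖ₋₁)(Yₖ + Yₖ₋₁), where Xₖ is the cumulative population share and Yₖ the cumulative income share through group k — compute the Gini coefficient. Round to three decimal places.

0.404

Cumulative income shares Yₖ: 0.0800, 0.1650, 0.2800, 0.4640, 1.0000
Σ (Xₖ−Xₖ₋₁)(Yₖ+Yₖ₋₁) = (1/5)(0.0800+0.0000) + (1/5)(0.1650+0.0800) + (1/5)(0.2800+0.1650) + (1/5)(0.4640+0.2800) + (1/5)(1.0000+0.4640)
  = 0.0160 + 0.0490 + 0.0890 + 0.1488 + 0.2928 = 0.5956
G = 1 − 0.5956 = 0.4044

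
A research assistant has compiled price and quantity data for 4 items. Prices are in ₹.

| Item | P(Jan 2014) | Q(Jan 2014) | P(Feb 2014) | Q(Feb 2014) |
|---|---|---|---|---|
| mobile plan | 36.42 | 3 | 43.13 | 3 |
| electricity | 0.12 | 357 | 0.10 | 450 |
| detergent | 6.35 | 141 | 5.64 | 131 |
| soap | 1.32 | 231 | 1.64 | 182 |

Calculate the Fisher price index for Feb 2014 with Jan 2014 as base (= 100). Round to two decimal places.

Laspeyres component (base-period weights):
ΣP(Feb 2014)Q(Jan 2014) = 43.13×3 + 0.10×357 + 5.64×141 + 1.64×231 = 129.39 + 35.7 + 795.24 + 378.84 = 1339.17
ΣP(Jan 2014)Q(Jan 2014) = 36.42×3 + 0.12×357 + 6.35×141 + 1.32×231 = 109.26 + 42.84 + 895.35 + 304.92 = 1352.37
L = 1339.17 / 1352.37 × 100 = 99.0239
Paasche component (current-period weights):
ΣP(Feb 2014)Q(Feb 2014) = 43.13×3 + 0.10×450 + 5.64×131 + 1.64×182 = 129.39 + 45 + 738.84 + 298.48 = 1211.71
ΣP(Jan 2014)Q(Feb 2014) = 36.42×3 + 0.12×450 + 6.35×131 + 1.32×182 = 109.26 + 54 + 831.85 + 240.24 = 1235.35
P = 1211.71 / 1235.35 × 100 = 98.0864
Fisher = √(L × P) = √(99.0239 × 98.0864) = 98.5540

98.55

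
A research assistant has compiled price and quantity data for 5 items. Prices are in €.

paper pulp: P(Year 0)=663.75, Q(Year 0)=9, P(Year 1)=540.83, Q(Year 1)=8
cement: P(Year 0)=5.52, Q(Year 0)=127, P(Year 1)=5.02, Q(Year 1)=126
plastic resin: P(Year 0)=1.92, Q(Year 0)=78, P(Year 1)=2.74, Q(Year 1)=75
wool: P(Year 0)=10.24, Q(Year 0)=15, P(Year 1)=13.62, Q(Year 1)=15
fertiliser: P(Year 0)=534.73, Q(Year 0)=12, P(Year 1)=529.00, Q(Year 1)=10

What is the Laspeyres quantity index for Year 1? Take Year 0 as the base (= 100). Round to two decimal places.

Laspeyres quantity index uses base-period prices as weights.
ΣP(Year 0)·Q(Year 1) = 663.75×8 + 5.52×126 + 1.92×75 + 10.24×15 + 534.73×10 = 5310 + 695.52 + 144 + 153.6 + 5347.3 = 11650.42
ΣP(Year 0)·Q(Year 0) = 663.75×9 + 5.52×127 + 1.92×78 + 10.24×15 + 534.73×12 = 5973.75 + 701.04 + 149.76 + 153.6 + 6416.76 = 13394.91
Index = 11650.42 / 13394.91 × 100 = 86.9765

86.98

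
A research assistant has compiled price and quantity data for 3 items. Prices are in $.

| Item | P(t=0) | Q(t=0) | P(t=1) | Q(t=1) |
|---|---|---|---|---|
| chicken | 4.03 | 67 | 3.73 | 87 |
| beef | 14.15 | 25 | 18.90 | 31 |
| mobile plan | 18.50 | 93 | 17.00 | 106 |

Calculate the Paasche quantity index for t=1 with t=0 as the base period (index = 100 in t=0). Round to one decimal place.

117.8

Paasche quantity index uses current-period prices as weights.
ΣP(t=1)·Q(t=1) = 3.73×87 + 18.90×31 + 17.00×106 = 324.51 + 585.9 + 1802 = 2712.41
ΣP(t=1)·Q(t=0) = 3.73×67 + 18.90×25 + 17.00×93 = 249.91 + 472.5 + 1581 = 2303.41
Index = 2712.41 / 2303.41 × 100 = 117.7563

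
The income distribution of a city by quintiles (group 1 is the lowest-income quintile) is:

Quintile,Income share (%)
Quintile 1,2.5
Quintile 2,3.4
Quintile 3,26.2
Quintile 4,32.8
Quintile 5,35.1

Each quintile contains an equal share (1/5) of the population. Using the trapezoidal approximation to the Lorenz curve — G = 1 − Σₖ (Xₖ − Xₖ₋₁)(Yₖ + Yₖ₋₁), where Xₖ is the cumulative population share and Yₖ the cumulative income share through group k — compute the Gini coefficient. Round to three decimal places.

0.378

Cumulative income shares Yₖ: 0.0250, 0.0590, 0.3210, 0.6490, 1.0000
Σ (Xₖ−Xₖ₋₁)(Yₖ+Yₖ₋₁) = (1/5)(0.0250+0.0000) + (1/5)(0.0590+0.0250) + (1/5)(0.3210+0.0590) + (1/5)(0.6490+0.3210) + (1/5)(1.0000+0.6490)
  = 0.0050 + 0.0168 + 0.0760 + 0.1940 + 0.3298 = 0.6216
G = 1 − 0.6216 = 0.3784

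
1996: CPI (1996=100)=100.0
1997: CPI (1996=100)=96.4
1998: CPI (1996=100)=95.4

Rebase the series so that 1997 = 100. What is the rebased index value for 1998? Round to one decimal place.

Rebased(1998) = 95.4 / 96.4 × 100 = 98.9627

99.0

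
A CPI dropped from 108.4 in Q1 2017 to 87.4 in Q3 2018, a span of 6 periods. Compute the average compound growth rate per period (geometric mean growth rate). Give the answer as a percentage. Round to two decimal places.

-3.53%

Growth factor = (87.4/108.4)^(1/6) = (0.806273)^(1/6) = 0.964748
Growth rate = 0.964748 − 1 = -0.035252 = -3.5252%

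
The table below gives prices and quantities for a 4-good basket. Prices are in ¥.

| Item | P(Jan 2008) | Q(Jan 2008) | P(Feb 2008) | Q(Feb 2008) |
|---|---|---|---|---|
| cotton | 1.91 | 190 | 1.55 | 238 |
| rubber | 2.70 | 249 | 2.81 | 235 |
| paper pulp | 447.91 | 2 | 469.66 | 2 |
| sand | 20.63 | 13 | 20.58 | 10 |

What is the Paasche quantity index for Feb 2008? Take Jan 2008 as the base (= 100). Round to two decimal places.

Paasche quantity index uses current-period prices as weights.
ΣP(Feb 2008)·Q(Feb 2008) = 1.55×238 + 2.81×235 + 469.66×2 + 20.58×10 = 368.9 + 660.35 + 939.32 + 205.8 = 2174.37
ΣP(Feb 2008)·Q(Jan 2008) = 1.55×190 + 2.81×249 + 469.66×2 + 20.58×13 = 294.5 + 699.69 + 939.32 + 267.54 = 2201.05
Index = 2174.37 / 2201.05 × 100 = 98.7879

98.79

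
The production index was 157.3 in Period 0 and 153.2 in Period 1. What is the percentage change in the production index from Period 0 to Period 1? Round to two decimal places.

-2.61%

Change = (153.2 − 157.3) / 157.3 × 100
       = -4.1 / 157.3 × 100 = -2.6065%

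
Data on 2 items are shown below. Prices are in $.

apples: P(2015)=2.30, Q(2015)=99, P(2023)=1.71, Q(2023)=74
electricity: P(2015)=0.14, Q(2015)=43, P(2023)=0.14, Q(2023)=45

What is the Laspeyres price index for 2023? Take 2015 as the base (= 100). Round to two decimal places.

Laspeyres price index uses base-period quantities as weights.
ΣP(2023)·Q(2015) = 1.71×99 + 0.14×43 = 169.29 + 6.02 = 175.31
ΣP(2015)·Q(2015) = 2.30×99 + 0.14×43 = 227.7 + 6.02 = 233.72
Index = 175.31 / 233.72 × 100 = 75.0086

75.01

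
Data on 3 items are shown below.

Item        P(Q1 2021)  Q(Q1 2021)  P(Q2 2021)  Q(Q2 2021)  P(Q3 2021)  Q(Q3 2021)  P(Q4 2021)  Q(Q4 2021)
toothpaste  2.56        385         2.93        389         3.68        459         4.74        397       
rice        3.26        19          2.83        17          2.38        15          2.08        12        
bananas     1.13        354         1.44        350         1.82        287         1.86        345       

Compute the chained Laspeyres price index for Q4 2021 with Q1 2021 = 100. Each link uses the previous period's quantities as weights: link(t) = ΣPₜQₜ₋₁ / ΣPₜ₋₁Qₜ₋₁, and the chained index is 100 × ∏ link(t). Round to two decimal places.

Link Q1 2021→Q2 2021:
ΣP(Q2 2021)Q(Q1 2021) = 2.93×385 + 2.83×19 + 1.44×354 = 1128.05 + 53.77 + 509.76 = 1691.58
ΣP(Q1 2021)Q(Q1 2021) = 2.56×385 + 3.26×19 + 1.13×354 = 985.6 + 61.94 + 400.02 = 1447.56
link = 1691.58/1447.56 = 1.168573
Link Q2 2021→Q3 2021:
ΣP(Q3 2021)Q(Q2 2021) = 3.68×389 + 2.38×17 + 1.82×350 = 1431.52 + 40.46 + 637 = 2108.98
ΣP(Q2 2021)Q(Q2 2021) = 2.93×389 + 2.83×17 + 1.44×350 = 1139.77 + 48.11 + 504 = 1691.88
link = 2108.98/1691.88 = 1.246530
Link Q3 2021→Q4 2021:
ΣP(Q4 2021)Q(Q3 2021) = 4.74×459 + 2.08×15 + 1.86×287 = 2175.66 + 31.2 + 533.82 = 2740.68
ΣP(Q3 2021)Q(Q3 2021) = 3.68×459 + 2.38×15 + 1.82×287 = 1689.12 + 35.7 + 522.34 = 2247.16
link = 2740.68/2247.16 = 1.219619
Chained index = 100 × 1.168573 × 1.246530 × 1.219619 = 177.6574

177.66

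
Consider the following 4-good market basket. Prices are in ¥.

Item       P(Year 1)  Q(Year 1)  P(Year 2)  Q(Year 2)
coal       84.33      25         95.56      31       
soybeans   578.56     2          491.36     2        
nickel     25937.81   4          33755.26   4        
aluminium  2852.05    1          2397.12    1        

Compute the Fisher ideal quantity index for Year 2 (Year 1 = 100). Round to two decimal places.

100.43

Laspeyres component (base-period weights):
ΣP(Year 1)Q(Year 2) = 84.33×31 + 578.56×2 + 25937.81×4 + 2852.05×1 = 2614.23 + 1157.12 + 103751.24 + 2852.05 = 110374.64
ΣP(Year 1)Q(Year 1) = 84.33×25 + 578.56×2 + 25937.81×4 + 2852.05×1 = 2108.25 + 1157.12 + 103751.24 + 2852.05 = 109868.66
L = 110374.64 / 109868.66 × 100 = 100.4605
Paasche component (current-period weights):
ΣP(Year 2)Q(Year 2) = 95.56×31 + 491.36×2 + 33755.26×4 + 2397.12×1 = 2962.36 + 982.72 + 135021.04 + 2397.12 = 141363.24
ΣP(Year 2)Q(Year 1) = 95.56×25 + 491.36×2 + 33755.26×4 + 2397.12×1 = 2389 + 982.72 + 135021.04 + 2397.12 = 140789.88
P = 141363.24 / 140789.88 × 100 = 100.4072
Fisher = √(L × P) = √(100.4605 × 100.4072) = 100.4339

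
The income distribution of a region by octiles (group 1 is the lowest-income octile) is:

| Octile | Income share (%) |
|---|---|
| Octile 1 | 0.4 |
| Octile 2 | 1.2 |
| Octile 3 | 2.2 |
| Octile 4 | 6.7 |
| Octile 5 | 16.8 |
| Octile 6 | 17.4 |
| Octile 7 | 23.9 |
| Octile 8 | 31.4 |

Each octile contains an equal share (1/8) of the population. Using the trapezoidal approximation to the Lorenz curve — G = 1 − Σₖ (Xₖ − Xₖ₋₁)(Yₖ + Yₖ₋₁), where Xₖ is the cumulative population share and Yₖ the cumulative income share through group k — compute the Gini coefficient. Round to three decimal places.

Cumulative income shares Yₖ: 0.0040, 0.0160, 0.0380, 0.1050, 0.2730, 0.4470, 0.6860, 1.0000
Σ (Xₖ−Xₖ₋₁)(Yₖ+Yₖ₋₁) = (1/8)(0.0040+0.0000) + (1/8)(0.0160+0.0040) + (1/8)(0.0380+0.0160) + (1/8)(0.1050+0.0380) + (1/8)(0.2730+0.1050) + (1/8)(0.4470+0.2730) + (1/8)(0.6860+0.4470) + (1/8)(1.0000+0.6860)
  = 0.0005 + 0.0025 + 0.0068 + 0.0179 + 0.0473 + 0.0900 + 0.1416 + 0.2107 = 0.5172
G = 1 − 0.5172 = 0.4828

0.483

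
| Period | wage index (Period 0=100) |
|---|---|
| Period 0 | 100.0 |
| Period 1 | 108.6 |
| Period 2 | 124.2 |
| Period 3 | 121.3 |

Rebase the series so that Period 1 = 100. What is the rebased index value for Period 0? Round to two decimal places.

Rebased(Period 0) = 100.0 / 108.6 × 100 = 92.0810

92.08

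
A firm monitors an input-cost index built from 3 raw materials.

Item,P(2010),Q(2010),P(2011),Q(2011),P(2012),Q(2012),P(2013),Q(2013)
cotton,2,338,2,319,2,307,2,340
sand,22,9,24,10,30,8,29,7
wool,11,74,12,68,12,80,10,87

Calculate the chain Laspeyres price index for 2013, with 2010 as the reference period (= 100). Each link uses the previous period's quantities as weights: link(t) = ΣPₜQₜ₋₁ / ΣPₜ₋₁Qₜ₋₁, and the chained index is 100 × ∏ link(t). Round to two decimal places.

Link 2010→2011:
ΣP(2011)Q(2010) = 2×338 + 24×9 + 12×74 = 676 + 216 + 888 = 1780
ΣP(2010)Q(2010) = 2×338 + 22×9 + 11×74 = 676 + 198 + 814 = 1688
link = 1780/1688 = 1.054502
Link 2011→2012:
ΣP(2012)Q(2011) = 2×319 + 30×10 + 12×68 = 638 + 300 + 816 = 1754
ΣP(2011)Q(2011) = 2×319 + 24×10 + 12×68 = 638 + 240 + 816 = 1694
link = 1754/1694 = 1.035419
Link 2012→2013:
ΣP(2013)Q(2012) = 2×307 + 29×8 + 10×80 = 614 + 232 + 800 = 1646
ΣP(2012)Q(2012) = 2×307 + 30×8 + 12×80 = 614 + 240 + 960 = 1814
link = 1646/1814 = 0.907387
Chained index = 100 × 1.054502 × 1.035419 × 0.907387 = 99.0732

99.07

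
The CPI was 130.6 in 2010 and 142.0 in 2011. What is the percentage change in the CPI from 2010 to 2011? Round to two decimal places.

Change = (142.0 − 130.6) / 130.6 × 100
       = 11.4 / 130.6 × 100 = 8.7289%

8.73%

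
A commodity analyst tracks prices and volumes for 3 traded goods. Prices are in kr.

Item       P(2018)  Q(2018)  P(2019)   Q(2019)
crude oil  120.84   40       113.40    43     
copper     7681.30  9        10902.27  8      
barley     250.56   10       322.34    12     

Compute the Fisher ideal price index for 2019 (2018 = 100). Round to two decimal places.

138.11

Laspeyres component (base-period weights):
ΣP(2019)Q(2018) = 113.40×40 + 10902.27×9 + 322.34×10 = 4536 + 98120.43 + 3223.4 = 105879.83
ΣP(2018)Q(2018) = 120.84×40 + 7681.30×9 + 250.56×10 = 4833.6 + 69131.7 + 2505.6 = 76470.9
L = 105879.83 / 76470.9 × 100 = 138.4577
Paasche component (current-period weights):
ΣP(2019)Q(2019) = 113.40×43 + 10902.27×8 + 322.34×12 = 4876.2 + 87218.16 + 3868.08 = 95962.44
ΣP(2018)Q(2019) = 120.84×43 + 7681.30×8 + 250.56×12 = 5196.12 + 61450.4 + 3006.72 = 69653.24
P = 95962.44 / 69653.24 × 100 = 137.7717
Fisher = √(L × P) = √(138.4577 × 137.7717) = 138.1143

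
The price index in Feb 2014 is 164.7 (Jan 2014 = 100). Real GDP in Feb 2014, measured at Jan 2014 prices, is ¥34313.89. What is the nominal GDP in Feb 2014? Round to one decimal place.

Nominal = Real × (Index/100) = 34313.89 × (164.7/100)
        = 34313.89 × 1.647 = 56514.9768

56515.0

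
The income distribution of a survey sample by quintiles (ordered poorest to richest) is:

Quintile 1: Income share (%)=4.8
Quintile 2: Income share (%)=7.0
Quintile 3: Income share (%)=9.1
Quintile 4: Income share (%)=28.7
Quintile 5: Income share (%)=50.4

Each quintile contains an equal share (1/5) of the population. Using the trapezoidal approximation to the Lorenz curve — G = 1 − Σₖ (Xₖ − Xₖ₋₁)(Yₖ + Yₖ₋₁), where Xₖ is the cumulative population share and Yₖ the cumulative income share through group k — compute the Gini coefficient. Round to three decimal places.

Cumulative income shares Yₖ: 0.0480, 0.1180, 0.2090, 0.4960, 1.0000
Σ (Xₖ−Xₖ₋₁)(Yₖ+Yₖ₋₁) = (1/5)(0.0480+0.0000) + (1/5)(0.1180+0.0480) + (1/5)(0.2090+0.1180) + (1/5)(0.4960+0.2090) + (1/5)(1.0000+0.4960)
  = 0.0096 + 0.0332 + 0.0654 + 0.1410 + 0.2992 = 0.5484
G = 1 − 0.5484 = 0.4516

0.452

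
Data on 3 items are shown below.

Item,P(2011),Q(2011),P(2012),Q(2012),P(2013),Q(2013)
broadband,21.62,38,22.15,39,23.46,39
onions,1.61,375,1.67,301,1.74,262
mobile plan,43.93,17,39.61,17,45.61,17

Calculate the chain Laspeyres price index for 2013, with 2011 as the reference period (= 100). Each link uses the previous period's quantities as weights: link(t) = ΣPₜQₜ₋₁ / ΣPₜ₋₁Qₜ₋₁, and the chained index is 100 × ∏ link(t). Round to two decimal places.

107.00

Link 2011→2012:
ΣP(2012)Q(2011) = 22.15×38 + 1.67×375 + 39.61×17 = 841.7 + 626.25 + 673.37 = 2141.32
ΣP(2011)Q(2011) = 21.62×38 + 1.61×375 + 43.93×17 = 821.56 + 603.75 + 746.81 = 2172.12
link = 2141.32/2172.12 = 0.985820
Link 2012→2013:
ΣP(2013)Q(2012) = 23.46×39 + 1.74×301 + 45.61×17 = 914.94 + 523.74 + 775.37 = 2214.05
ΣP(2012)Q(2012) = 22.15×39 + 1.67×301 + 39.61×17 = 863.85 + 502.67 + 673.37 = 2039.89
link = 2214.05/2039.89 = 1.085377
Chained index = 100 × 0.985820 × 1.085377 = 106.9987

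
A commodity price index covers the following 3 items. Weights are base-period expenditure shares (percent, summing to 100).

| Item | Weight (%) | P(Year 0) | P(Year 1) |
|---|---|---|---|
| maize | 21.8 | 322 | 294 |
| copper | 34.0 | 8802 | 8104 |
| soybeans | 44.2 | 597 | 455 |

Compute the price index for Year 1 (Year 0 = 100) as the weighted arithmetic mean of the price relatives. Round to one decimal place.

maize: 21.8 × (294/322) = 21.8 × 0.913043 = 19.9043
copper: 34.0 × (8104/8802) = 34.0 × 0.920700 = 31.3038
soybeans: 44.2 × (455/597) = 44.2 × 0.762144 = 33.6868
Index = Σ wᵢ·(p₁ᵢ/p₀ᵢ) = 19.9043 + 31.3038 + 33.6868 = 84.8949

84.9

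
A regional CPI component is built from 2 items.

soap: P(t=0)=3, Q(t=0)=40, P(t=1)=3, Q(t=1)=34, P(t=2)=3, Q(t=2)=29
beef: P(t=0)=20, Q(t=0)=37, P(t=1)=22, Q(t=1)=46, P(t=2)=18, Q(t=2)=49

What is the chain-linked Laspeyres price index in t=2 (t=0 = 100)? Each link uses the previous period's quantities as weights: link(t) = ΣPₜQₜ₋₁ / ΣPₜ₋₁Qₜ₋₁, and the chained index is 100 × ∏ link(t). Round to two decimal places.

90.67

Link t=0→t=1:
ΣP(t=1)Q(t=0) = 3×40 + 22×37 = 120 + 814 = 934
ΣP(t=0)Q(t=0) = 3×40 + 20×37 = 120 + 740 = 860
link = 934/860 = 1.086047
Link t=1→t=2:
ΣP(t=2)Q(t=1) = 3×34 + 18×46 = 102 + 828 = 930
ΣP(t=1)Q(t=1) = 3×34 + 22×46 = 102 + 1012 = 1114
link = 930/1114 = 0.834829
Chained index = 100 × 1.086047 × 0.834829 = 90.6664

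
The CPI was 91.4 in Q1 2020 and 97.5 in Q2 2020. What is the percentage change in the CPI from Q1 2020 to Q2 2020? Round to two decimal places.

Change = (97.5 − 91.4) / 91.4 × 100
       = 6.1 / 91.4 × 100 = 6.6740%

6.67%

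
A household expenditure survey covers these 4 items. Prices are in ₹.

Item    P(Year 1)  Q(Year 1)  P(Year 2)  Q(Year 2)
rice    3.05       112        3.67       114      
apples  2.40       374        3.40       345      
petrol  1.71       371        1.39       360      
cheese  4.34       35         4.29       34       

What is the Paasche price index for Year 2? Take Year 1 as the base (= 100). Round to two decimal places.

Paasche price index uses current-period quantities as weights.
ΣP(Year 2)·Q(Year 2) = 3.67×114 + 3.40×345 + 1.39×360 + 4.29×34 = 418.38 + 1173 + 500.4 + 145.86 = 2237.64
ΣP(Year 1)·Q(Year 2) = 3.05×114 + 2.40×345 + 1.71×360 + 4.34×34 = 347.7 + 828 + 615.6 + 147.56 = 1938.86
Index = 2237.64 / 1938.86 × 100 = 115.4101

115.41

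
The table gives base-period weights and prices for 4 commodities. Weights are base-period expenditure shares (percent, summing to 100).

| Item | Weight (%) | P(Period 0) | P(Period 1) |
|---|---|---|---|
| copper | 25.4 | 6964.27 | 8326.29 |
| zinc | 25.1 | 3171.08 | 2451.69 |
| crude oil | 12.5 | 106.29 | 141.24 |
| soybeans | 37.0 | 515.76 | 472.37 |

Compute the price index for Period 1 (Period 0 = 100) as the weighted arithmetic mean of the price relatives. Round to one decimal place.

copper: 25.4 × (8326.29/6964.27) = 25.4 × 1.195573 = 30.3675
zinc: 25.1 × (2451.69/3171.08) = 25.1 × 0.773140 = 19.4058
crude oil: 12.5 × (141.24/106.29) = 12.5 × 1.328817 = 16.6102
soybeans: 37.0 × (472.37/515.76) = 37.0 × 0.915872 = 33.8873
Index = Σ wᵢ·(p₁ᵢ/p₀ᵢ) = 30.3675 + 19.4058 + 16.6102 + 33.8873 = 100.2708

100.3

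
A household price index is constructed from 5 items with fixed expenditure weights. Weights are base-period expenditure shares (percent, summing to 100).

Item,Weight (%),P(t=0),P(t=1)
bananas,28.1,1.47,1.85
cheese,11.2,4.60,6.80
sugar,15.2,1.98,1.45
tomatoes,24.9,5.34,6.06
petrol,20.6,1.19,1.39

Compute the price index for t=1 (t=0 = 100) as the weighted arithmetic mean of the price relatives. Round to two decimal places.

115.37

bananas: 28.1 × (1.85/1.47) = 28.1 × 1.258503 = 35.3639
cheese: 11.2 × (6.80/4.60) = 11.2 × 1.478261 = 16.5565
sugar: 15.2 × (1.45/1.98) = 15.2 × 0.732323 = 11.1313
tomatoes: 24.9 × (6.06/5.34) = 24.9 × 1.134831 = 28.2573
petrol: 20.6 × (1.39/1.19) = 20.6 × 1.168067 = 24.0622
Index = Σ wᵢ·(p₁ᵢ/p₀ᵢ) = 35.3639 + 16.5565 + 11.1313 + 28.2573 + 24.0622 = 115.3713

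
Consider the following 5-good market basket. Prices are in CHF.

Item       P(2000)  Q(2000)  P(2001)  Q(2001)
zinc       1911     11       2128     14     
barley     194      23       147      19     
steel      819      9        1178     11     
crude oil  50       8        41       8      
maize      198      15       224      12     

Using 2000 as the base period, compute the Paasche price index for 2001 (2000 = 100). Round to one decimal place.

Paasche price index uses current-period quantities as weights.
ΣP(2001)·Q(2001) = 2128×14 + 147×19 + 1178×11 + 41×8 + 224×12 = 29792 + 2793 + 12958 + 328 + 2688 = 48559
ΣP(2000)·Q(2001) = 1911×14 + 194×19 + 819×11 + 50×8 + 198×12 = 26754 + 3686 + 9009 + 400 + 2376 = 42225
Index = 48559 / 42225 × 100 = 115.0006

115.0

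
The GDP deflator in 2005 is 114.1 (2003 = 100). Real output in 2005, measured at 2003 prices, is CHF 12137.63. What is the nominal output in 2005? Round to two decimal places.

Nominal = Real × (Index/100) = 12137.63 × (114.1/100)
        = 12137.63 × 1.141 = 13849.0358

13849.04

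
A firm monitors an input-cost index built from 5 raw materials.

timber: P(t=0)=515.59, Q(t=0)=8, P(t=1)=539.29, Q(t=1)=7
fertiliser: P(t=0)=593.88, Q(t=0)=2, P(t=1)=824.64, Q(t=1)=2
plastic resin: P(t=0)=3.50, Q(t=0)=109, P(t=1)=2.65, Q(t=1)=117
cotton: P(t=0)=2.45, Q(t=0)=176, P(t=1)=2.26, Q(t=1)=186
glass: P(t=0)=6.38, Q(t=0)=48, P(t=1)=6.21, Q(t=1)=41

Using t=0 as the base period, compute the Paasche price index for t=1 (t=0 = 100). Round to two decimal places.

108.20

Paasche price index uses current-period quantities as weights.
ΣP(t=1)·Q(t=1) = 539.29×7 + 824.64×2 + 2.65×117 + 2.26×186 + 6.21×41 = 3775.03 + 1649.28 + 310.05 + 420.36 + 254.61 = 6409.33
ΣP(t=0)·Q(t=1) = 515.59×7 + 593.88×2 + 3.50×117 + 2.45×186 + 6.38×41 = 3609.13 + 1187.76 + 409.5 + 455.7 + 261.58 = 5923.67
Index = 6409.33 / 5923.67 × 100 = 108.1986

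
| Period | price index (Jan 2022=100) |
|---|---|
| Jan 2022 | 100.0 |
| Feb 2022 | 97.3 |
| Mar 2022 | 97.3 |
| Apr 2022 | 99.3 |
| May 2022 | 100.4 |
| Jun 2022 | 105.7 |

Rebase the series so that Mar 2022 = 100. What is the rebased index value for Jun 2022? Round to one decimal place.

Rebased(Jun 2022) = 105.7 / 97.3 × 100 = 108.6331

108.6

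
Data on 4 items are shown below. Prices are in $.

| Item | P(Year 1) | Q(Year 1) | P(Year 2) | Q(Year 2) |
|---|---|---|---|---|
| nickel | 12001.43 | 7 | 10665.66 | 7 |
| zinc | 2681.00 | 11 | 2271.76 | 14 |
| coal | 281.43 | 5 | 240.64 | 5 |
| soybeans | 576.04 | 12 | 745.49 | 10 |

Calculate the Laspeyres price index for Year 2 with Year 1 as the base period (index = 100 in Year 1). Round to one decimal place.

Laspeyres price index uses base-period quantities as weights.
ΣP(Year 2)·Q(Year 1) = 10665.66×7 + 2271.76×11 + 240.64×5 + 745.49×12 = 74659.62 + 24989.36 + 1203.2 + 8945.88 = 109798.06
ΣP(Year 1)·Q(Year 1) = 12001.43×7 + 2681.00×11 + 281.43×5 + 576.04×12 = 84010.01 + 29491 + 1407.15 + 6912.48 = 121820.64
Index = 109798.06 / 121820.64 × 100 = 90.1309

90.1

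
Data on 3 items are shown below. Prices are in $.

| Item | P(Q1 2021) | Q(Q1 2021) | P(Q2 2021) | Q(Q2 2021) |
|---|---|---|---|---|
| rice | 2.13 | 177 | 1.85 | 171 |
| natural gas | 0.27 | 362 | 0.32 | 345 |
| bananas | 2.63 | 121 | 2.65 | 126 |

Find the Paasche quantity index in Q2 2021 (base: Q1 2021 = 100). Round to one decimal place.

Paasche quantity index uses current-period prices as weights.
ΣP(Q2 2021)·Q(Q2 2021) = 1.85×171 + 0.32×345 + 2.65×126 = 316.35 + 110.4 + 333.9 = 760.65
ΣP(Q2 2021)·Q(Q1 2021) = 1.85×177 + 0.32×362 + 2.65×121 = 327.45 + 115.84 + 320.65 = 763.94
Index = 760.65 / 763.94 × 100 = 99.5693

99.6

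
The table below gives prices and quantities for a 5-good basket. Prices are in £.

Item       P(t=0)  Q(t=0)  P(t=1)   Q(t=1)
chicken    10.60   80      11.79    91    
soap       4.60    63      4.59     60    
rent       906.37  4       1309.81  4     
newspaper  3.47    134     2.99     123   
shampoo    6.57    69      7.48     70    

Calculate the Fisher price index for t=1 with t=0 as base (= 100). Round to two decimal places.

130.02

Laspeyres component (base-period weights):
ΣP(t=1)Q(t=0) = 11.79×80 + 4.59×63 + 1309.81×4 + 2.99×134 + 7.48×69 = 943.2 + 289.17 + 5239.24 + 400.66 + 516.12 = 7388.39
ΣP(t=0)Q(t=0) = 10.60×80 + 4.60×63 + 906.37×4 + 3.47×134 + 6.57×69 = 848 + 289.8 + 3625.48 + 464.98 + 453.33 = 5681.59
L = 7388.39 / 5681.59 × 100 = 130.0409
Paasche component (current-period weights):
ΣP(t=1)Q(t=1) = 11.79×91 + 4.59×60 + 1309.81×4 + 2.99×123 + 7.48×70 = 1072.89 + 275.4 + 5239.24 + 367.77 + 523.6 = 7478.9
ΣP(t=0)Q(t=1) = 10.60×91 + 4.60×60 + 906.37×4 + 3.47×123 + 6.57×70 = 964.6 + 276 + 3625.48 + 426.81 + 459.9 = 5752.79
P = 7478.9 / 5752.79 × 100 = 130.0047
Fisher = √(L × P) = √(130.0409 × 130.0047) = 130.0228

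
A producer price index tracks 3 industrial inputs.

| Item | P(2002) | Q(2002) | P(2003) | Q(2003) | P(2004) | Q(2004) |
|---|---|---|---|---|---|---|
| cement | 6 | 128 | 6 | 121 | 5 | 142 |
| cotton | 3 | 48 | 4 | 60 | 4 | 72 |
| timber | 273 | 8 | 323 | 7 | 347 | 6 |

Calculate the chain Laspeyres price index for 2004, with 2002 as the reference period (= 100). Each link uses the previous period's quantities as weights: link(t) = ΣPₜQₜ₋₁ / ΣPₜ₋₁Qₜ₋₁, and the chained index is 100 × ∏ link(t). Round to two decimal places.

116.14

Link 2002→2003:
ΣP(2003)Q(2002) = 6×128 + 4×48 + 323×8 = 768 + 192 + 2584 = 3544
ΣP(2002)Q(2002) = 6×128 + 3×48 + 273×8 = 768 + 144 + 2184 = 3096
link = 3544/3096 = 1.144703
Link 2003→2004:
ΣP(2004)Q(2003) = 5×121 + 4×60 + 347×7 = 605 + 240 + 2429 = 3274
ΣP(2003)Q(2003) = 6×121 + 4×60 + 323×7 = 726 + 240 + 2261 = 3227
link = 3274/3227 = 1.014565
Chained index = 100 × 1.144703 × 1.014565 = 116.1375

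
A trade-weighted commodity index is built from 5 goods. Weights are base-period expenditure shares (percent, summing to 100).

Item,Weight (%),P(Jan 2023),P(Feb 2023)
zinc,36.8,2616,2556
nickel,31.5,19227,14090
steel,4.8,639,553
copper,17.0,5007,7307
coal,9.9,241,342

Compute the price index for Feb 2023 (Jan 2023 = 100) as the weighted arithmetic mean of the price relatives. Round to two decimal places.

zinc: 36.8 × (2556/2616) = 36.8 × 0.977064 = 35.9560
nickel: 31.5 × (14090/19227) = 31.5 × 0.732824 = 23.0839
steel: 4.8 × (553/639) = 4.8 × 0.865415 = 4.1540
copper: 17.0 × (7307/5007) = 17.0 × 1.459357 = 24.8091
coal: 9.9 × (342/241) = 9.9 × 1.419087 = 14.0490
Index = Σ wᵢ·(p₁ᵢ/p₀ᵢ) = 35.9560 + 23.0839 + 4.1540 + 24.8091 + 14.0490 = 102.0519

102.05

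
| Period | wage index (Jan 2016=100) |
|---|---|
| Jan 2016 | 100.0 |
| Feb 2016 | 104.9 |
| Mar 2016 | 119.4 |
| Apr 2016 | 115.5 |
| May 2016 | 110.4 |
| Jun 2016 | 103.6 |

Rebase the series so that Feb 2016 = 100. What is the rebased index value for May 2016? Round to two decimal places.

105.24

Rebased(May 2016) = 110.4 / 104.9 × 100 = 105.2431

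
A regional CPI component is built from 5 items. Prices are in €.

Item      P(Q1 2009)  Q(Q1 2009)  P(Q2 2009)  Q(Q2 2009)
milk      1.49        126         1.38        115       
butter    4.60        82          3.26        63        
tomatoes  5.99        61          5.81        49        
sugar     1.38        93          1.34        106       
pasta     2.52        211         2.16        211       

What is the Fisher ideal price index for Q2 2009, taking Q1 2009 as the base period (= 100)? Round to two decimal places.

Laspeyres component (base-period weights):
ΣP(Q2 2009)Q(Q1 2009) = 1.38×126 + 3.26×82 + 5.81×61 + 1.34×93 + 2.16×211 = 173.88 + 267.32 + 354.41 + 124.62 + 455.76 = 1375.99
ΣP(Q1 2009)Q(Q1 2009) = 1.49×126 + 4.60×82 + 5.99×61 + 1.38×93 + 2.52×211 = 187.74 + 377.2 + 365.39 + 128.34 + 531.72 = 1590.39
L = 1375.99 / 1590.39 × 100 = 86.5190
Paasche component (current-period weights):
ΣP(Q2 2009)Q(Q2 2009) = 1.38×115 + 3.26×63 + 5.81×49 + 1.34×106 + 2.16×211 = 158.7 + 205.38 + 284.69 + 142.04 + 455.76 = 1246.57
ΣP(Q1 2009)Q(Q2 2009) = 1.49×115 + 4.60×63 + 5.99×49 + 1.38×106 + 2.52×211 = 171.35 + 289.8 + 293.51 + 146.28 + 531.72 = 1432.66
P = 1246.57 / 1432.66 × 100 = 87.0109
Fisher = √(L × P) = √(86.5190 × 87.0109) = 86.7646

86.76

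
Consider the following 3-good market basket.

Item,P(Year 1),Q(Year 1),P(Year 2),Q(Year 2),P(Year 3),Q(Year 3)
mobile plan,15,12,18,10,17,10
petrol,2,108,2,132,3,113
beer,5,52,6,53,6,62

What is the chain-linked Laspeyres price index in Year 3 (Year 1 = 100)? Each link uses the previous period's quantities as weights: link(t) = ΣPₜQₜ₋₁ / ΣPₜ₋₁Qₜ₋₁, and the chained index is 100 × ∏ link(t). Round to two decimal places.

Link Year 1→Year 2:
ΣP(Year 2)Q(Year 1) = 18×12 + 2×108 + 6×52 = 216 + 216 + 312 = 744
ΣP(Year 1)Q(Year 1) = 15×12 + 2×108 + 5×52 = 180 + 216 + 260 = 656
link = 744/656 = 1.134146
Link Year 2→Year 3:
ΣP(Year 3)Q(Year 2) = 17×10 + 3×132 + 6×53 = 170 + 396 + 318 = 884
ΣP(Year 2)Q(Year 2) = 18×10 + 2×132 + 6×53 = 180 + 264 + 318 = 762
link = 884/762 = 1.160105
Chained index = 100 × 1.134146 × 1.160105 = 131.5729

131.57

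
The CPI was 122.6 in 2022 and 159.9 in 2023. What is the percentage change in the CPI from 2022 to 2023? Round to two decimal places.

Change = (159.9 − 122.6) / 122.6 × 100
       = 37.3 / 122.6 × 100 = 30.4241%

30.42%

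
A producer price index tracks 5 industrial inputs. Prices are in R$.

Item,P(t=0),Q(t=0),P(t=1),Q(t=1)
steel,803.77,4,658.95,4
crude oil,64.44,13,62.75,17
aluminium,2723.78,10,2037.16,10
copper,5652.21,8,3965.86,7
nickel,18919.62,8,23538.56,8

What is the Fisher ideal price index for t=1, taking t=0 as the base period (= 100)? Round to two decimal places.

107.48

Laspeyres component (base-period weights):
ΣP(t=1)Q(t=0) = 658.95×4 + 62.75×13 + 2037.16×10 + 3965.86×8 + 23538.56×8 = 2635.8 + 815.75 + 20371.6 + 31726.88 + 188308.48 = 243858.51
ΣP(t=0)Q(t=0) = 803.77×4 + 64.44×13 + 2723.78×10 + 5652.21×8 + 18919.62×8 = 3215.08 + 837.72 + 27237.8 + 45217.68 + 151356.96 = 227865.24
L = 243858.51 / 227865.24 × 100 = 107.0187
Paasche component (current-period weights):
ΣP(t=1)Q(t=1) = 658.95×4 + 62.75×17 + 2037.16×10 + 3965.86×7 + 23538.56×8 = 2635.8 + 1066.75 + 20371.6 + 27761.02 + 188308.48 = 240143.65
ΣP(t=0)Q(t=1) = 803.77×4 + 64.44×17 + 2723.78×10 + 5652.21×7 + 18919.62×8 = 3215.08 + 1095.48 + 27237.8 + 39565.47 + 151356.96 = 222470.79
P = 240143.65 / 222470.79 × 100 = 107.9439
Fisher = √(L × P) = √(107.0187 × 107.9439) = 107.4803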